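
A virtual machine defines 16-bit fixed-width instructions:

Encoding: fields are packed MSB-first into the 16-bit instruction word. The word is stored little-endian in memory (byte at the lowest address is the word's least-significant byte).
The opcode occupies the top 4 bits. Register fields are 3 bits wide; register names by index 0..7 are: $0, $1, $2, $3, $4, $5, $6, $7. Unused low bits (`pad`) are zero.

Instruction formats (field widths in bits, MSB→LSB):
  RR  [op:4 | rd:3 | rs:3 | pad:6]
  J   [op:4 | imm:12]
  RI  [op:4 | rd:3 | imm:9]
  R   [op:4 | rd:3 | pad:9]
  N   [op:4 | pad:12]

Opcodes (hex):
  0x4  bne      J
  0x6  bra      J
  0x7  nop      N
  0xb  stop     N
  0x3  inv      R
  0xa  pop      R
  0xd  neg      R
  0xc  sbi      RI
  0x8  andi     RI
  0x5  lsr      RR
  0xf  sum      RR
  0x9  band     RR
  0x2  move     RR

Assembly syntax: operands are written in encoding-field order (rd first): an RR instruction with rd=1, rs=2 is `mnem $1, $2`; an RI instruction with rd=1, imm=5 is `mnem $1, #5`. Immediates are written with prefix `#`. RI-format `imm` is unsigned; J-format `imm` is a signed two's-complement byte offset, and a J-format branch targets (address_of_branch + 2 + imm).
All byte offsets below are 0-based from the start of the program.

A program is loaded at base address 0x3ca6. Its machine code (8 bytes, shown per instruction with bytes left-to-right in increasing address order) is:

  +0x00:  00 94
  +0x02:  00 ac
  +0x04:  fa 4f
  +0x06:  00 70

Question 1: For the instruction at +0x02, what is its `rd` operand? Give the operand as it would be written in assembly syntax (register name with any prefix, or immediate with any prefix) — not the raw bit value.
$6

+0x02: 00 ac ⇒ word 0xac00 (little)
  opcode bits[15:12]=0xa: pop/R
  rd@[11:9]=0x6 ⇒ $6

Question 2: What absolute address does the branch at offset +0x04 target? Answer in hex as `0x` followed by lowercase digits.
[04] fa 4f → 0x4ffa
  opcode bits[15:12]=0x4: bne/J
  imm@[11:0]=0xffa (s12→-6) ⇒ #-6
  target = base 0x3ca6 + off 0x04 + 2 + imm -6 = 0x3ca6

0x3ca6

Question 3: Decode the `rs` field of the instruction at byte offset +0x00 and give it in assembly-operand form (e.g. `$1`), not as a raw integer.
$0

+0x00: 00 94 ⇒ word 0x9400 (little)
  top 4b → 0x9 → band [RR]
  rd@[11:9]=0x2 ⇒ $2
  rs@[8:6]=0x0 ⇒ $0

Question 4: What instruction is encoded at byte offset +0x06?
nop

@+06  little-endian(00 70) = 0x7000
  opcode bits[15:12]=0x7: nop/N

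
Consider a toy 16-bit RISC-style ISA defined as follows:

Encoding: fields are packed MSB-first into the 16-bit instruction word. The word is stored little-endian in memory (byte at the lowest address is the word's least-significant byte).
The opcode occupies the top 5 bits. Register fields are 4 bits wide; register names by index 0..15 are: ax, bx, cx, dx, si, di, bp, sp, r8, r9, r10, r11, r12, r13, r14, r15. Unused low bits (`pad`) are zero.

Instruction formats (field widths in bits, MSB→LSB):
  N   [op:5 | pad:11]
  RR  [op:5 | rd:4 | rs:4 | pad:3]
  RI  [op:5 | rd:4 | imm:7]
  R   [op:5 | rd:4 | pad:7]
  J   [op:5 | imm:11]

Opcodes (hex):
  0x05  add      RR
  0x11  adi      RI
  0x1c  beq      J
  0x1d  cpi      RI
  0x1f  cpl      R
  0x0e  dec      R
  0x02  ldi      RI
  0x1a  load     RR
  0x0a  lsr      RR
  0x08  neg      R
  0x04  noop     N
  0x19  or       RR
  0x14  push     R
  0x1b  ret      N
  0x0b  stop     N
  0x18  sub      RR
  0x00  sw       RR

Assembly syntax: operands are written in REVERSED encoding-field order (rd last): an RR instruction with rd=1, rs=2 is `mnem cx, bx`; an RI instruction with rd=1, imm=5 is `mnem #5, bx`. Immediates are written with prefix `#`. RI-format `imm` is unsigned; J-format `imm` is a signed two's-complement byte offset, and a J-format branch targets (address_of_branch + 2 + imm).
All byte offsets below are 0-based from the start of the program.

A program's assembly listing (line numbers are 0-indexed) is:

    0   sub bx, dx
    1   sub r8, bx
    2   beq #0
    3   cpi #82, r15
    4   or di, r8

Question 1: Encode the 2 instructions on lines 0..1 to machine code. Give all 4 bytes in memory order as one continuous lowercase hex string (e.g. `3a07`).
0. sub fields op=0x18:5|rd=3:4|rs=1:4|pad=0:3 → word c188h → 88 c1
1. sub fields op=0x18:5|rd=1:4|rs=8:4|pad=0:3 → word c0c0h → c0 c0

88c1c0c0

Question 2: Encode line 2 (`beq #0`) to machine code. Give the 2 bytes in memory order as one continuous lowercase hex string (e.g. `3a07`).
00e0

2. beq fields op=0x1c:5|imm=0:11 → word e000h → 00 e0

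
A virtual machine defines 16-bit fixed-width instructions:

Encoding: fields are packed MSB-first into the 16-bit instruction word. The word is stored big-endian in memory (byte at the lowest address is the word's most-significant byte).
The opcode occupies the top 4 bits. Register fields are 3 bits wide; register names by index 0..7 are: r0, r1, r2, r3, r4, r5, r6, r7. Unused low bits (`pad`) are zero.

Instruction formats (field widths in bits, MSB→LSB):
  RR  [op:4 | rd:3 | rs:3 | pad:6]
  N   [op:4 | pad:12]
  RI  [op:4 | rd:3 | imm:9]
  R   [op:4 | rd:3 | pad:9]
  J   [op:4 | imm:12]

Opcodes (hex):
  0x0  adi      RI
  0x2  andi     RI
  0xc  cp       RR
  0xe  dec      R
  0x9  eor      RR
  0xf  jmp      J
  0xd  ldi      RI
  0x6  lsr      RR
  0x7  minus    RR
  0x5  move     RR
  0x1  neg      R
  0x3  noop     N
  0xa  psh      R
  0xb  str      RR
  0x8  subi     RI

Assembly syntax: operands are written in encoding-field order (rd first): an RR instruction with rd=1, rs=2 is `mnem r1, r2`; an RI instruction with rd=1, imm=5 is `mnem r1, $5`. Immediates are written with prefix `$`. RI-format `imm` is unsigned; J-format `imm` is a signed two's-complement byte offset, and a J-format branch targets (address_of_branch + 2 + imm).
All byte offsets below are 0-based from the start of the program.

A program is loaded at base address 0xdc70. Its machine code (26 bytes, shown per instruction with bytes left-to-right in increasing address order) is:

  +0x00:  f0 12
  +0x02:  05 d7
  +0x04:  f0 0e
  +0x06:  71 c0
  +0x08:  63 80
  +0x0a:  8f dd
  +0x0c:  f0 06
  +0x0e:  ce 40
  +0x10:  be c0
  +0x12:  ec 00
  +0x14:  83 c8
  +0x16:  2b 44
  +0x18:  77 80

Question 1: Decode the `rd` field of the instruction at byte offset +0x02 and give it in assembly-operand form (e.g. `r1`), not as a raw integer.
r2

@+02  big-endian(05 d7) = 0x05d7
  op=0x05d7>>12=0x0 ⇒ adi (RI)
  [11:9] rd=2 = r2
  [8:0] imm=471 = $471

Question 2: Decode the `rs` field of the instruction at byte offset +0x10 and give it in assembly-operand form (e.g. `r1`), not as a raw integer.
r3

off 0x10: read be c0 as big → 0xbec0
  top 4b → 0xb → str [RR]
  rd@[11:9]=0x7 ⇒ r7
  rs@[8:6]=0x3 ⇒ r3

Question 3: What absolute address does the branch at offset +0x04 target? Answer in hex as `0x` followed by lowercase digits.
[04] f0 0e → 0xf00e
  opcode bits[15:12]=0xf: jmp/J
  imm@[11:0]=0xe ⇒ $14
  target = base 0xdc70 + off 0x04 + 2 + imm 14 = 0xdc84

0xdc84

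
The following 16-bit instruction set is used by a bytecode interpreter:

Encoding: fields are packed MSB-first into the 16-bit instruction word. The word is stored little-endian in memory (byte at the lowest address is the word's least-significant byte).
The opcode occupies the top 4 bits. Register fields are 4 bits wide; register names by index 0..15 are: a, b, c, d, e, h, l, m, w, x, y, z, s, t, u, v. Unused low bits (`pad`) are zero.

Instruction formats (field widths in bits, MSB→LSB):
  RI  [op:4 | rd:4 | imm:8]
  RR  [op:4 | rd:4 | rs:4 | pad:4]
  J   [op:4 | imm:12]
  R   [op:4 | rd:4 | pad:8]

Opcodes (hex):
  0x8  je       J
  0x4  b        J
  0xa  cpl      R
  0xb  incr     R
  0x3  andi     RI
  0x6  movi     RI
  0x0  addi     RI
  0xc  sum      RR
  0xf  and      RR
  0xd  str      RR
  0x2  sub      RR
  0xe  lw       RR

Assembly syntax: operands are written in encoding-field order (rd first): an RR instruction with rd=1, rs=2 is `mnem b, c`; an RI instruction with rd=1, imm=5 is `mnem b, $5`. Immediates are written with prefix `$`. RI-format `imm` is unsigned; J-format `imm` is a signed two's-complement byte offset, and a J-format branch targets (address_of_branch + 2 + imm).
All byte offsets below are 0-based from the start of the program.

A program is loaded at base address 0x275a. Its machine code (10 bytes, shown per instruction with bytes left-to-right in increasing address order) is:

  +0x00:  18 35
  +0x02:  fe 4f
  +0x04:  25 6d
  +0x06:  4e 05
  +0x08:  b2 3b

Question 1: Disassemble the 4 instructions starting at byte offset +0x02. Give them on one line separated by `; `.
off 0x02: read fe 4f as little → 0x4ffe
  top 4b → 0x4 → b [J]
  imm: (w>>0)&0xfff=0xffe (s12→-2) → $-2
off 0x04: read 25 6d as little → 0x6d25
  top 4b → 0x6 → movi [RI]
  rd: (w>>8)&0xf=0xd → t
  imm: (w>>0)&0xff=0x25 → $37
off 0x06: read 4e 05 as little → 0x054e
  top 4b → 0x0 → addi [RI]
  rd: (w>>8)&0xf=0x5 → h
  imm: (w>>0)&0xff=0x4e → $78
off 0x08: read b2 3b as little → 0x3bb2
  top 4b → 0x3 → andi [RI]
  rd: (w>>8)&0xf=0xb → z
  imm: (w>>0)&0xff=0xb2 → $178

b $-2; movi t, $37; addi h, $78; andi z, $178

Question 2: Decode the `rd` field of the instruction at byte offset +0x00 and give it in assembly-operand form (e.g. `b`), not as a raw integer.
h

[00] 18 35 → 0x3518
  top 4b → 0x3 → andi [RI]
  [11:8] rd=5 = h
  [7:0] imm=24 = $24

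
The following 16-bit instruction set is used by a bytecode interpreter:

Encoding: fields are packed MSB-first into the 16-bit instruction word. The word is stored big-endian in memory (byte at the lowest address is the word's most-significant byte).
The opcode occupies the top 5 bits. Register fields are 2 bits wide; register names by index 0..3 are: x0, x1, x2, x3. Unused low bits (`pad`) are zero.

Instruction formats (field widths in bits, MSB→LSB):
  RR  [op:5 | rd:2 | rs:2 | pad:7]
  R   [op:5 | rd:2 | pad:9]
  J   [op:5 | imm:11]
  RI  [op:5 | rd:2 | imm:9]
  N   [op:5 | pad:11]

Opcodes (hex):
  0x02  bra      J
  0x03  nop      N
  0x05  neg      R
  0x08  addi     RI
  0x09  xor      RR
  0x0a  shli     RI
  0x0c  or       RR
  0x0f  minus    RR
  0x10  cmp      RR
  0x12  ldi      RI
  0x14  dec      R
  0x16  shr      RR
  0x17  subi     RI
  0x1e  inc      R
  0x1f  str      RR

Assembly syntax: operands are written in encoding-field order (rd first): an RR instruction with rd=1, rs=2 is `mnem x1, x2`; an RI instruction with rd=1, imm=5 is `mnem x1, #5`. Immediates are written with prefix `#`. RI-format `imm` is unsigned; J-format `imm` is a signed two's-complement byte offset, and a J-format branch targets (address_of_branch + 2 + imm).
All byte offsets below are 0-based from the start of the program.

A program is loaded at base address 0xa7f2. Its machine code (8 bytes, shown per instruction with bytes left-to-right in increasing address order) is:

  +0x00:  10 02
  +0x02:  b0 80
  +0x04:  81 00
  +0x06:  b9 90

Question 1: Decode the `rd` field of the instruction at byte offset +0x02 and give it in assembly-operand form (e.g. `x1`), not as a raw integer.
x0

[02] b0 80 → 0xb080
  top 5b → 0x16 → shr [RR]
  rd: (w>>9)&0x3=0x0 → x0
  rs: (w>>7)&0x3=0x1 → x1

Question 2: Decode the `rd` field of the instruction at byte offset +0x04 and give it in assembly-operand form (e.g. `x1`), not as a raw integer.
+0x04: 81 00 ⇒ word 0x8100 (big)
  op=0x8100>>11=0x10 ⇒ cmp (RR)
  rd: (w>>9)&0x3=0x0 → x0
  rs: (w>>7)&0x3=0x2 → x2

x0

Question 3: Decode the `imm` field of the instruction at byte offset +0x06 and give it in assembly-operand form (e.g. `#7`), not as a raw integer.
#400

@+06  big-endian(b9 90) = 0xb990
  top 5b → 0x17 → subi [RI]
  rd: (w>>9)&0x3=0x0 → x0
  imm: (w>>0)&0x1ff=0x190 → #400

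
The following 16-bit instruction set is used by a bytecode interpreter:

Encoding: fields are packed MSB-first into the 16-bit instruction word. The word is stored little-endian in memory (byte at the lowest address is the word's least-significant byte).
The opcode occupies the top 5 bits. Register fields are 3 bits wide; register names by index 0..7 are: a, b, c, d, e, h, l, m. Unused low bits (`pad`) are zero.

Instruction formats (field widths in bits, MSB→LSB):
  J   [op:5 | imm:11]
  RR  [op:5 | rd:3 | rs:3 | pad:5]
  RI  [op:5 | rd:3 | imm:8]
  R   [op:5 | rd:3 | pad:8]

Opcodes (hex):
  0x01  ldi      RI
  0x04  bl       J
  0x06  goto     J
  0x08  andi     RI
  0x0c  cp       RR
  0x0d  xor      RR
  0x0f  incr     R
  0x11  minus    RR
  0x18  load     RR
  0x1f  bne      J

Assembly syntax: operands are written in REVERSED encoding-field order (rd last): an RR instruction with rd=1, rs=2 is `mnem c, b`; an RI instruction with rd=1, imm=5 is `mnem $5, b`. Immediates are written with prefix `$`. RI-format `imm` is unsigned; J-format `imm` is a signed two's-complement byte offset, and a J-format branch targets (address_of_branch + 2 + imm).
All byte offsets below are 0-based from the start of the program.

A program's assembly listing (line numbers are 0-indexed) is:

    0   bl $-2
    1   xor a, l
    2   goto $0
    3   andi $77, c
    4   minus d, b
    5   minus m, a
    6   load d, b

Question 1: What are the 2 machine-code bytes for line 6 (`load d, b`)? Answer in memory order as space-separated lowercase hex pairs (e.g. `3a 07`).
6. load fields op=0x18:5|rd=1:3|rs=3:3|pad=0:5 → word c160h → 60 c1

60 c1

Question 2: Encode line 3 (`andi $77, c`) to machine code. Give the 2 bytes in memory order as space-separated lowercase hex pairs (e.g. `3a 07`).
4d 42

L3: andi op=0x8:5|rd=2:3|imm=77:8 ⇒ 0x424d ⇒ little 4d 42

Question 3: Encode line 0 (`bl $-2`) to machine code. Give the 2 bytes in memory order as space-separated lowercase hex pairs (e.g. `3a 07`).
L0: bl op=0x4:5|imm=-2:11 ⇒ 0x27fe ⇒ little fe 27

fe 27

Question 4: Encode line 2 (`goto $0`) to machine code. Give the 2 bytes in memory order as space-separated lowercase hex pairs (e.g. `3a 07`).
L2: goto op=0x6:5|imm=0:11 ⇒ 0x3000 ⇒ little 00 30

00 30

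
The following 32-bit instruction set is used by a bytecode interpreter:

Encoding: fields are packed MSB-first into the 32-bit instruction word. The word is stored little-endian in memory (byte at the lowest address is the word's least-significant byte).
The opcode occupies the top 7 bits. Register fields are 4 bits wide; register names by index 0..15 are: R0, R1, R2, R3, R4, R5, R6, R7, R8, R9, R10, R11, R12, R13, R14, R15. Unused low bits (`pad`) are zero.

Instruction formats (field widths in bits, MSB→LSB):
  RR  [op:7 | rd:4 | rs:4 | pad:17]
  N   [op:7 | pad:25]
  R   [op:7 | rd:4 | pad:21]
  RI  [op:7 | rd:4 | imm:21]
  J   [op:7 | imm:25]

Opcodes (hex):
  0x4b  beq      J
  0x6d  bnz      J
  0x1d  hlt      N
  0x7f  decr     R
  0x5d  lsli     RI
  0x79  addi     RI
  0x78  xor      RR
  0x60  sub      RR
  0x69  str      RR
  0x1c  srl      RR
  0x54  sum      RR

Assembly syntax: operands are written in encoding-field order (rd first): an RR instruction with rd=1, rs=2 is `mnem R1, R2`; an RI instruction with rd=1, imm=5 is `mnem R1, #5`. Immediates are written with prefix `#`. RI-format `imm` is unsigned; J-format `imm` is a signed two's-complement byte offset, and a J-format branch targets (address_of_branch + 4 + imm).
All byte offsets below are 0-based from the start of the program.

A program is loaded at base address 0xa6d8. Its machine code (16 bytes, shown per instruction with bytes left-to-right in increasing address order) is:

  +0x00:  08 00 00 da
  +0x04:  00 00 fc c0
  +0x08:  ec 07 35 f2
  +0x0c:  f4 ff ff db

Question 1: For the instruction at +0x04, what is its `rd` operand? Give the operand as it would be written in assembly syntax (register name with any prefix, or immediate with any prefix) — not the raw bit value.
+0x04: 00 00 fc c0 ⇒ word 0xc0fc0000 (little)
  opcode bits[31:25]=0x60: sub/RR
  [24:21] rd=7 = R7
  [20:17] rs=14 = R14

R7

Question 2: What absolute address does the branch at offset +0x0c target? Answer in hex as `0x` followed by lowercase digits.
0xa6dc

@+0c  little-endian(f4 ff ff db) = 0xdbfffff4
  opcode bits[31:25]=0x6d: bnz/J
  imm@[24:0]=0x1fffff4 (s25→-12) ⇒ #-12
  target = base 0xa6d8 + off 0x0c + 4 + imm -12 = 0xa6dc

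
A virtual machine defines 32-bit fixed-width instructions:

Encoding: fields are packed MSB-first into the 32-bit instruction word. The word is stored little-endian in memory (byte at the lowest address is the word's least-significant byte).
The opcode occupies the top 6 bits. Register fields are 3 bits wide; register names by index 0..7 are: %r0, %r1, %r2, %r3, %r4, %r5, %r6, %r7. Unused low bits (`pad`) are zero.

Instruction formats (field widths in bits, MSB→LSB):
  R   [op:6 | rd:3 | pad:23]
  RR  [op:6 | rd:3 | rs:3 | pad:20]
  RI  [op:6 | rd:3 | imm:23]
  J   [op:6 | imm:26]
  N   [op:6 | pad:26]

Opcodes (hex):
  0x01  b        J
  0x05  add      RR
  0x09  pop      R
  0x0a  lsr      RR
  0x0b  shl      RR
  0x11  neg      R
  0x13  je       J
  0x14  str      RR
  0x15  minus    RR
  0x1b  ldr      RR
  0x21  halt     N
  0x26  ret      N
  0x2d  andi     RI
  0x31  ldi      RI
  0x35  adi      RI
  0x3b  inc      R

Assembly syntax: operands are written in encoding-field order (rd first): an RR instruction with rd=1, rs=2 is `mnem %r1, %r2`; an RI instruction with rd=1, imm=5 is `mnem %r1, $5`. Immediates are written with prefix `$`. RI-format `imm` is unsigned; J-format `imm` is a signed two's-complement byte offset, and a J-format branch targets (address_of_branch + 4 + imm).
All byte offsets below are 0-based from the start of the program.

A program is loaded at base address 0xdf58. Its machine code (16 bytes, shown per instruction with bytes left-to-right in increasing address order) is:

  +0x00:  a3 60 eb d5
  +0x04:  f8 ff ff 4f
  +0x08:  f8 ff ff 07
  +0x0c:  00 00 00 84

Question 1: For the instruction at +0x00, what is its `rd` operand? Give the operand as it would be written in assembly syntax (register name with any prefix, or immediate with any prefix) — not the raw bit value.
@+00  little-endian(a3 60 eb d5) = 0xd5eb60a3
  top 6b → 0x35 → adi [RI]
  [25:23] rd=3 = %r3
  [22:0] imm=7037091 = $7037091

%r3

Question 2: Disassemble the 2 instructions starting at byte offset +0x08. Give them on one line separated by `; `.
b $-8; halt

[08] f8 ff ff 07 → 0x07fffff8
  op=0x07fffff8>>26=0x1 ⇒ b (J)
  [25:0] imm=67108856 (s26→-8) = $-8
[0c] 00 00 00 84 → 0x84000000
  op=0x84000000>>26=0x21 ⇒ halt (N)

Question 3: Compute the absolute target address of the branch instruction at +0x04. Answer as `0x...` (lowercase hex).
off 0x04: read f8 ff ff 4f as little → 0x4ffffff8
  top 6b → 0x13 → je [J]
  imm: (w>>0)&0x3ffffff=0x3fffff8 (s26→-8) → $-8
  target = base 0xdf58 + off 0x04 + 4 + imm -8 = 0xdf58

0xdf58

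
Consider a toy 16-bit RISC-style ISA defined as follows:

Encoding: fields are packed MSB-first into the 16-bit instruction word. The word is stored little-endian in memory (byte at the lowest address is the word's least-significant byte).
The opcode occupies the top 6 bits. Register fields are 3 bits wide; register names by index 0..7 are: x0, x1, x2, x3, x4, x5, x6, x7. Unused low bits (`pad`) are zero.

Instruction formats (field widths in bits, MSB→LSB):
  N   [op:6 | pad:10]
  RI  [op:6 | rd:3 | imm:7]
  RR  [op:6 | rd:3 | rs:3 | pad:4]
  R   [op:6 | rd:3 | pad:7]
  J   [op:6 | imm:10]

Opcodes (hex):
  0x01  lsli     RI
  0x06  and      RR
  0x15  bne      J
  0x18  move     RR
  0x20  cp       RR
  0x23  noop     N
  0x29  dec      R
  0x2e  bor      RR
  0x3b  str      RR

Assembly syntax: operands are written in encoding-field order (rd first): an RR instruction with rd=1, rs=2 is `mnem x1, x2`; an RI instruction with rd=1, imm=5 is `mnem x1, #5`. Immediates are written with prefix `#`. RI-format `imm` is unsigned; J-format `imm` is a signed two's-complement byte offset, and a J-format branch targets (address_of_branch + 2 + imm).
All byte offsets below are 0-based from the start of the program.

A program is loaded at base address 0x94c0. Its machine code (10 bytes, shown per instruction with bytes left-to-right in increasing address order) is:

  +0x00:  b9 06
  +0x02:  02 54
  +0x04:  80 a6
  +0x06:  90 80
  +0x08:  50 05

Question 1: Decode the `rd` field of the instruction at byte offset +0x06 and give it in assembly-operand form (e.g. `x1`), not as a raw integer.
[06] 90 80 → 0x8090
  top 6b → 0x20 → cp [RR]
  rd: (w>>7)&0x7=0x1 → x1
  rs: (w>>4)&0x7=0x1 → x1

x1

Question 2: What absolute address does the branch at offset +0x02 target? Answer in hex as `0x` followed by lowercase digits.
[02] 02 54 → 0x5402
  top 6b → 0x15 → bne [J]
  [9:0] imm=2 = #2
  target = base 0x94c0 + off 0x02 + 2 + imm 2 = 0x94c6

0x94c6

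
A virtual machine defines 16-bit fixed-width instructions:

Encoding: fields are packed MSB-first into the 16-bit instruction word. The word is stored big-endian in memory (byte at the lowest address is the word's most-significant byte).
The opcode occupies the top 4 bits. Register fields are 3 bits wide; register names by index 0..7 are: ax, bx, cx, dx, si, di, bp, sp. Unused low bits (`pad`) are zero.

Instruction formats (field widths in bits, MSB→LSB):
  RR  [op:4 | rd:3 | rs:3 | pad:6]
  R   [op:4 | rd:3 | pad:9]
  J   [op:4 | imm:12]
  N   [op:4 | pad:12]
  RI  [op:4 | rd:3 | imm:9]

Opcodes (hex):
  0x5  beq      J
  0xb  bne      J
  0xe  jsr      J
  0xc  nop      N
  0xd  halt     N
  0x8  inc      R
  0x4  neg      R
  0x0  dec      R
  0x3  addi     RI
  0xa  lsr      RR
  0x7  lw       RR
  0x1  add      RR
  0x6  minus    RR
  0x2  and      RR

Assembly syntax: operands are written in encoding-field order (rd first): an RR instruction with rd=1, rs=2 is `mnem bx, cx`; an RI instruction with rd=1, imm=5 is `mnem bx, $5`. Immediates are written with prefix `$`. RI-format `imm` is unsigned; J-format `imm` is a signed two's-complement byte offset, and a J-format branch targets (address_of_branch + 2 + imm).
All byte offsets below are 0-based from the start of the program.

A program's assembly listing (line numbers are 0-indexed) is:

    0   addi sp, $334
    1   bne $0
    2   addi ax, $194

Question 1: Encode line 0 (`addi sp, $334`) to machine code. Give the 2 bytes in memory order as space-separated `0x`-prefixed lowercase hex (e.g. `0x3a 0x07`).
0x3f 0x4e

0. addi fields op=0x3:4|rd=7:3|imm=334:9 → word 3f4eh → 3f 4e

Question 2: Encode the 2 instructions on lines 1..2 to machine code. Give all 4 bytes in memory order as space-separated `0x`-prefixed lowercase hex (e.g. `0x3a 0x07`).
0xb0 0x00 0x30 0xc2

1. bne fields op=0xb:4|imm=0:12 → word b000h → b0 00
2. addi fields op=0x3:4|rd=0:3|imm=194:9 → word 30c2h → 30 c2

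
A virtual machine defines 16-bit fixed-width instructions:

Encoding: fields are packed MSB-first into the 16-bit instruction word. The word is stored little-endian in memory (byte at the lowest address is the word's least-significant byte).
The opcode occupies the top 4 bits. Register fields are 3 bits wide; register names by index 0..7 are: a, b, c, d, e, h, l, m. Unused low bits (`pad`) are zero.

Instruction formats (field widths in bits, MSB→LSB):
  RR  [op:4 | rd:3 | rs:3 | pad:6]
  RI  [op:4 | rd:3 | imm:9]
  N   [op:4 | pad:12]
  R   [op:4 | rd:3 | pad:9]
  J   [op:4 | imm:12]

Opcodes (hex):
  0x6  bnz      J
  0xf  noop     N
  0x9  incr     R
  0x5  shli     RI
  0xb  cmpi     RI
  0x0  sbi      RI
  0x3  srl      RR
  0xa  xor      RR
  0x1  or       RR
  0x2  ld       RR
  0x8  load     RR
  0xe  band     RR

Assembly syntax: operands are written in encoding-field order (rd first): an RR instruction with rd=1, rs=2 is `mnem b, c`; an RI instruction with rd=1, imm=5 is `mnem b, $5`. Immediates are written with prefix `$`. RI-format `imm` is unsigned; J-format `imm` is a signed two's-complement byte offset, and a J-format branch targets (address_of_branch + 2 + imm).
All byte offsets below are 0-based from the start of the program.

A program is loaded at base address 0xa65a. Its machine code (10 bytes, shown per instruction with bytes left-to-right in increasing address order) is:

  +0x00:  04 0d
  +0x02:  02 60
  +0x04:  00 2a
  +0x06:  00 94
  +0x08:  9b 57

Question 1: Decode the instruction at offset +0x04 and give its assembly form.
[04] 00 2a → 0x2a00
  top 4b → 0x2 → ld [RR]
  rd: (w>>9)&0x7=0x5 → h
  rs: (w>>6)&0x7=0x0 → a

ld h, a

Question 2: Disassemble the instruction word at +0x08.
off 0x08: read 9b 57 as little → 0x579b
  opcode bits[15:12]=0x5: shli/RI
  rd: (w>>9)&0x7=0x3 → d
  imm: (w>>0)&0x1ff=0x19b → $411

shli d, $411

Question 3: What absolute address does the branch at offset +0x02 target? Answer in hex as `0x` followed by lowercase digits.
off 0x02: read 02 60 as little → 0x6002
  top 4b → 0x6 → bnz [J]
  imm: (w>>0)&0xfff=0x2 → $2
  target = base 0xa65a + off 0x02 + 2 + imm 2 = 0xa660

0xa660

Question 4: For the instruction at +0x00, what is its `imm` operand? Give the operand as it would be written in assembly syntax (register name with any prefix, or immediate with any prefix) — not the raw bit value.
$260

[00] 04 0d → 0x0d04
  opcode bits[15:12]=0x0: sbi/RI
  rd: (w>>9)&0x7=0x6 → l
  imm: (w>>0)&0x1ff=0x104 → $260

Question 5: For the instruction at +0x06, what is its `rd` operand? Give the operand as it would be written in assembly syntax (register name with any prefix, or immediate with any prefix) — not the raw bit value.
+0x06: 00 94 ⇒ word 0x9400 (little)
  op=0x9400>>12=0x9 ⇒ incr (R)
  rd: (w>>9)&0x7=0x2 → c

c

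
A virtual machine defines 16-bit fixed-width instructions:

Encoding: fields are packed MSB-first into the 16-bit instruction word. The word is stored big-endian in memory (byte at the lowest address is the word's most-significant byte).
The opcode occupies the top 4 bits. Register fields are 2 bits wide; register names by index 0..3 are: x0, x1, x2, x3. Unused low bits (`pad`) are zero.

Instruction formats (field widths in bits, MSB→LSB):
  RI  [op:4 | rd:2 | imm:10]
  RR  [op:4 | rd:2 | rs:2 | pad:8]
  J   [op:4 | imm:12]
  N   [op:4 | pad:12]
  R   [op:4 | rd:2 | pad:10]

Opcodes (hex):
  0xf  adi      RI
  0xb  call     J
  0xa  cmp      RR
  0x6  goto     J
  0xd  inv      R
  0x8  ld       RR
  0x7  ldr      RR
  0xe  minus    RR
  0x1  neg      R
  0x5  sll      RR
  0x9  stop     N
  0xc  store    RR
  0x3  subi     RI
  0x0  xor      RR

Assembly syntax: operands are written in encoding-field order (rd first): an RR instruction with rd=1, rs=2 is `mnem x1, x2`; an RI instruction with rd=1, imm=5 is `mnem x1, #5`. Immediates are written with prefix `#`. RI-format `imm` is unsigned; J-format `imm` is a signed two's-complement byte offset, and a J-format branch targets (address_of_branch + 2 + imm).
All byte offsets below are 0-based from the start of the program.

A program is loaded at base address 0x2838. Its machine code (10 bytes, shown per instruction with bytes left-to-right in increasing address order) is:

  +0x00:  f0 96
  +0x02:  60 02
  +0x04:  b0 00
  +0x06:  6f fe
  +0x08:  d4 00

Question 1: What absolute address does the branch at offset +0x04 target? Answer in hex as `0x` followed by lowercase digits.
0x283e

+0x04: b0 00 ⇒ word 0xb000 (big)
  top 4b → 0xb → call [J]
  [11:0] imm=0 = #0
  target = base 0x2838 + off 0x04 + 2 + imm 0 = 0x283e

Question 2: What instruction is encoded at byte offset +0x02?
goto #2

[02] 60 02 → 0x6002
  op=0x6002>>12=0x6 ⇒ goto (J)
  [11:0] imm=2 = #2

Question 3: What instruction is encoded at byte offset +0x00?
@+00  big-endian(f0 96) = 0xf096
  opcode bits[15:12]=0xf: adi/RI
  [11:10] rd=0 = x0
  [9:0] imm=150 = #150

adi x0, #150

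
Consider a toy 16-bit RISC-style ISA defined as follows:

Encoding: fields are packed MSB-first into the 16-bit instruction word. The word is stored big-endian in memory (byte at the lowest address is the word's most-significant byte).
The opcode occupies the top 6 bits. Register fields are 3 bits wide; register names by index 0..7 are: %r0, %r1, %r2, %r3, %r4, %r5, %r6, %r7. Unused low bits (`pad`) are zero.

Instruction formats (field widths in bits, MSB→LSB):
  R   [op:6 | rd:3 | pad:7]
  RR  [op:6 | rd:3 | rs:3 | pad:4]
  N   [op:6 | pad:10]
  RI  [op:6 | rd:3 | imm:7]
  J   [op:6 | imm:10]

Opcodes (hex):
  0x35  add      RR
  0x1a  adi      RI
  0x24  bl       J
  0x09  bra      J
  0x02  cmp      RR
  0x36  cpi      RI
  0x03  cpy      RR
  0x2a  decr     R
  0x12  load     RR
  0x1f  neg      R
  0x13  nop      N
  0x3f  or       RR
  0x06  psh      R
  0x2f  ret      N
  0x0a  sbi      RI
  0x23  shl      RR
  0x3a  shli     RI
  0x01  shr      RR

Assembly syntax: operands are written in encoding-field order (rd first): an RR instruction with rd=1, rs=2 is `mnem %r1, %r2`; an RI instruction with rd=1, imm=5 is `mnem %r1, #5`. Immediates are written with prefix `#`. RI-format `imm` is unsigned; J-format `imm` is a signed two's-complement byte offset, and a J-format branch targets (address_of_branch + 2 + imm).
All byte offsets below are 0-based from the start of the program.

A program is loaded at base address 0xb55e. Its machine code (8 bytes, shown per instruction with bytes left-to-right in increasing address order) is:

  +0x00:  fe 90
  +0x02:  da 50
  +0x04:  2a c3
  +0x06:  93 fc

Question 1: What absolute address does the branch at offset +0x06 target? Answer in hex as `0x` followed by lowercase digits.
0xb562

off 0x06: read 93 fc as big → 0x93fc
  top 6b → 0x24 → bl [J]
  imm: (w>>0)&0x3ff=0x3fc (s10→-4) → #-4
  target = base 0xb55e + off 0x06 + 2 + imm -4 = 0xb562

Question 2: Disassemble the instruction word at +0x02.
@+02  big-endian(da 50) = 0xda50
  top 6b → 0x36 → cpi [RI]
  rd@[9:7]=0x4 ⇒ %r4
  imm@[6:0]=0x50 ⇒ #80

cpi %r4, #80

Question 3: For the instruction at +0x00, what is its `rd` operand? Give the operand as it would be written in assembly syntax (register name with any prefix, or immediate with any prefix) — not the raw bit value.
%r5

+0x00: fe 90 ⇒ word 0xfe90 (big)
  top 6b → 0x3f → or [RR]
  rd@[9:7]=0x5 ⇒ %r5
  rs@[6:4]=0x1 ⇒ %r1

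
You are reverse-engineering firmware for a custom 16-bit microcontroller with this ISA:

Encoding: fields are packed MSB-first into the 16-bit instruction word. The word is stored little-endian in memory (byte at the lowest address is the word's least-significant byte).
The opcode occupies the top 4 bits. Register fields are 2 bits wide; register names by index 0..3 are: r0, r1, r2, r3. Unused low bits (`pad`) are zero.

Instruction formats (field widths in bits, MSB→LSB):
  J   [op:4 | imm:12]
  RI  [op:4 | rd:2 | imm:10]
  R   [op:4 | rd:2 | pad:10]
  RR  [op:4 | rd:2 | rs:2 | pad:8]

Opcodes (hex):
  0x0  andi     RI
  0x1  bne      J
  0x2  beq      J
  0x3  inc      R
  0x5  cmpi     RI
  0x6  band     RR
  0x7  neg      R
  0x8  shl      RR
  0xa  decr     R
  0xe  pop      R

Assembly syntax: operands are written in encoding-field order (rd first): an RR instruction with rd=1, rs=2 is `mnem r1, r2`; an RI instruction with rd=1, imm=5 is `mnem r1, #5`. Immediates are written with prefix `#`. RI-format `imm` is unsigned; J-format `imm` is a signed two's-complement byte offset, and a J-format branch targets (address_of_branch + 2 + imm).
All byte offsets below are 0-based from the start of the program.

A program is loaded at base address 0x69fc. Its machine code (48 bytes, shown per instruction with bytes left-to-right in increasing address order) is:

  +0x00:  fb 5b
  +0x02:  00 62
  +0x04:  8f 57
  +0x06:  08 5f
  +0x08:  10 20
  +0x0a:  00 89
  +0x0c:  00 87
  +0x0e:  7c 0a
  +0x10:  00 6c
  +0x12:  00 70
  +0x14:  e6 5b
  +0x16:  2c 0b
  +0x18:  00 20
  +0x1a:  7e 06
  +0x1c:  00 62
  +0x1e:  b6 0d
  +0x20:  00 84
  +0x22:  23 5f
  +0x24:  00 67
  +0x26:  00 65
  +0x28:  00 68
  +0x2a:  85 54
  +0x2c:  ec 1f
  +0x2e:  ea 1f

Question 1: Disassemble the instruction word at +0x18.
@+18  little-endian(00 20) = 0x2000
  op=0x2000>>12=0x2 ⇒ beq (J)
  imm@[11:0]=0x0 ⇒ #0

beq #0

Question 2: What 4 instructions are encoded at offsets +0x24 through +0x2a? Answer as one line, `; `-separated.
off 0x24: read 00 67 as little → 0x6700
  op=0x6700>>12=0x6 ⇒ band (RR)
  [11:10] rd=1 = r1
  [9:8] rs=3 = r3
off 0x26: read 00 65 as little → 0x6500
  op=0x6500>>12=0x6 ⇒ band (RR)
  [11:10] rd=1 = r1
  [9:8] rs=1 = r1
off 0x28: read 00 68 as little → 0x6800
  op=0x6800>>12=0x6 ⇒ band (RR)
  [11:10] rd=2 = r2
  [9:8] rs=0 = r0
off 0x2a: read 85 54 as little → 0x5485
  op=0x5485>>12=0x5 ⇒ cmpi (RI)
  [11:10] rd=1 = r1
  [9:0] imm=133 = #133

band r1, r3; band r1, r1; band r2, r0; cmpi r1, #133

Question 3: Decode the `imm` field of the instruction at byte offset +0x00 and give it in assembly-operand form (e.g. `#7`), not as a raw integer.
+0x00: fb 5b ⇒ word 0x5bfb (little)
  opcode bits[15:12]=0x5: cmpi/RI
  rd@[11:10]=0x2 ⇒ r2
  imm@[9:0]=0x3fb ⇒ #1019

#1019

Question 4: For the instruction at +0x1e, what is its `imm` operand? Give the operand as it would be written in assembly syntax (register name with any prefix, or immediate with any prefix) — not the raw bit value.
#438

@+1e  little-endian(b6 0d) = 0x0db6
  top 4b → 0x0 → andi [RI]
  [11:10] rd=3 = r3
  [9:0] imm=438 = #438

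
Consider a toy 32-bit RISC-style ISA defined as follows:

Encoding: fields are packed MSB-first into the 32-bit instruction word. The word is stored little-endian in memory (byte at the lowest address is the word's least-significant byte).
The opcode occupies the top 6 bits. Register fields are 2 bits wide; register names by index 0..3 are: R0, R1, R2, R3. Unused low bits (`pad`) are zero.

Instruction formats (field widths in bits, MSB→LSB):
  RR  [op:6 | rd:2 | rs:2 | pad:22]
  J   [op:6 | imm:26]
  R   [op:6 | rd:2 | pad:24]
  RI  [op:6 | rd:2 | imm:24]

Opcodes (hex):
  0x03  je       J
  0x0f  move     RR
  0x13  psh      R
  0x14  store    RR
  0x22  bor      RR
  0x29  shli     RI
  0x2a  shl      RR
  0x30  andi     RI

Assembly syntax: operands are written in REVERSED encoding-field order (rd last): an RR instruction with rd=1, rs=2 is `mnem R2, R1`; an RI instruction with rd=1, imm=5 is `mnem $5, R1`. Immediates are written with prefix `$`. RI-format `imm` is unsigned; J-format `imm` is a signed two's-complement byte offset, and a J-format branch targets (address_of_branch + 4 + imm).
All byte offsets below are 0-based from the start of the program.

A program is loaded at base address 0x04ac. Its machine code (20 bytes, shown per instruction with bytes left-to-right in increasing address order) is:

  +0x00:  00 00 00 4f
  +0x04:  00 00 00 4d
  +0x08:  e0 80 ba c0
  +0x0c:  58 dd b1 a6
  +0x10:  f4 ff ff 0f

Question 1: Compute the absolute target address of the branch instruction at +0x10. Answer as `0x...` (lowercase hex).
off 0x10: read f4 ff ff 0f as little → 0x0ffffff4
  top 6b → 0x3 → je [J]
  imm@[25:0]=0x3fffff4 (s26→-12) ⇒ $-12
  target = base 0x04ac + off 0x10 + 4 + imm -12 = 0x04b4

0x04b4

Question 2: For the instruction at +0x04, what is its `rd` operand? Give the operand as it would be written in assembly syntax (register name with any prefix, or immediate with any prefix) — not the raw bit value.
R1

@+04  little-endian(00 00 00 4d) = 0x4d000000
  opcode bits[31:26]=0x13: psh/R
  rd@[25:24]=0x1 ⇒ R1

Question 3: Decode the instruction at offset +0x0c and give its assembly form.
shli $11656536, R2

@+0c  little-endian(58 dd b1 a6) = 0xa6b1dd58
  op=0xa6b1dd58>>26=0x29 ⇒ shli (RI)
  [25:24] rd=2 = R2
  [23:0] imm=11656536 = $11656536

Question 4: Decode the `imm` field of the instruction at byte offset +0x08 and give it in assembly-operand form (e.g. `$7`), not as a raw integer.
@+08  little-endian(e0 80 ba c0) = 0xc0ba80e0
  op=0xc0ba80e0>>26=0x30 ⇒ andi (RI)
  [25:24] rd=0 = R0
  [23:0] imm=12222688 = $12222688

$12222688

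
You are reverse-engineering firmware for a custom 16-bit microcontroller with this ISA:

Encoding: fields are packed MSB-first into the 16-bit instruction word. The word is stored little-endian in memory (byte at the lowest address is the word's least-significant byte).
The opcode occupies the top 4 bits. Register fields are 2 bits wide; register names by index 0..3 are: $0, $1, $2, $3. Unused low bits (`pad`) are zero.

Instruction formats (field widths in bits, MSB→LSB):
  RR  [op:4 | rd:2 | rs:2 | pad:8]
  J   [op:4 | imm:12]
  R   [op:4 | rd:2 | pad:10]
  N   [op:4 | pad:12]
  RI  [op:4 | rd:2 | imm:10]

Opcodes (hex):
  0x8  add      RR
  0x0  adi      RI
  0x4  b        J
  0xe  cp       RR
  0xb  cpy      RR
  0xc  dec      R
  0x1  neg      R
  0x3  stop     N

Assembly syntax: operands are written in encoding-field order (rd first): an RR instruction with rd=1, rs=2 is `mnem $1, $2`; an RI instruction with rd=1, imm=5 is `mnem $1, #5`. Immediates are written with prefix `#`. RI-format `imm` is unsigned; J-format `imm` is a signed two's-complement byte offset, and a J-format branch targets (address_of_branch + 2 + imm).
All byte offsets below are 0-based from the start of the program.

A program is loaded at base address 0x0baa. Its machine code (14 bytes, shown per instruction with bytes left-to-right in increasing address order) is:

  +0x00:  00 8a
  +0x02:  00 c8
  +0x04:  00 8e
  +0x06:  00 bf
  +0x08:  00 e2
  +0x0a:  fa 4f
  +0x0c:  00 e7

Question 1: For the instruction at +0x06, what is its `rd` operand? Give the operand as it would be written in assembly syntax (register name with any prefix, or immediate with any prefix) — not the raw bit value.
$3

+0x06: 00 bf ⇒ word 0xbf00 (little)
  top 4b → 0xb → cpy [RR]
  [11:10] rd=3 = $3
  [9:8] rs=3 = $3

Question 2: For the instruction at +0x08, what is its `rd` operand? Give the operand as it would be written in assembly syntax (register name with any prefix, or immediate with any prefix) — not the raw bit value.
$0

off 0x08: read 00 e2 as little → 0xe200
  op=0xe200>>12=0xe ⇒ cp (RR)
  rd: (w>>10)&0x3=0x0 → $0
  rs: (w>>8)&0x3=0x2 → $2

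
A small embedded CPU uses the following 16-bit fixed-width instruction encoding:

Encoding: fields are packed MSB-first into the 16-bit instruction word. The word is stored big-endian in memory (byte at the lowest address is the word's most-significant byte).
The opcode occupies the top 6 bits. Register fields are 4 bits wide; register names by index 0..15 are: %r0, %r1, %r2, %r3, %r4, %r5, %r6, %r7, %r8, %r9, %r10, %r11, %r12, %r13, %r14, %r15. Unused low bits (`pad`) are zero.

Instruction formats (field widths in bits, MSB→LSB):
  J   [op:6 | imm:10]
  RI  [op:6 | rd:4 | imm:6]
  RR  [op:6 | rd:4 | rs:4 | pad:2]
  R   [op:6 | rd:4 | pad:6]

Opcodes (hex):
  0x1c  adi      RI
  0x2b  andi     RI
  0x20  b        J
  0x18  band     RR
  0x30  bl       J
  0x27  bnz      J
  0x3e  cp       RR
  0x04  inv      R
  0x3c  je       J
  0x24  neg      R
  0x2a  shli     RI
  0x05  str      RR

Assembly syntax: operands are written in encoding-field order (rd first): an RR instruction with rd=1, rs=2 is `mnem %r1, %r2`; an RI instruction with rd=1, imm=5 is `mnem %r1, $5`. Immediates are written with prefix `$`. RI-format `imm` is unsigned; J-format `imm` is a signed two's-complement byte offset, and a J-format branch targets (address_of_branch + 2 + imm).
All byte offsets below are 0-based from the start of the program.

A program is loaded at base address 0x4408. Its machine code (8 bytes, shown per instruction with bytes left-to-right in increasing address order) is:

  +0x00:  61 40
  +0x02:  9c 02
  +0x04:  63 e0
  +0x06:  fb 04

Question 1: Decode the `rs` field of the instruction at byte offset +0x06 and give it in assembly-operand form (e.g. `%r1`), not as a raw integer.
%r1

@+06  big-endian(fb 04) = 0xfb04
  top 6b → 0x3e → cp [RR]
  rd: (w>>6)&0xf=0xc → %r12
  rs: (w>>2)&0xf=0x1 → %r1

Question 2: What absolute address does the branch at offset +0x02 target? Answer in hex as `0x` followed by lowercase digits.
off 0x02: read 9c 02 as big → 0x9c02
  op=0x9c02>>10=0x27 ⇒ bnz (J)
  imm@[9:0]=0x2 ⇒ $2
  target = base 0x4408 + off 0x02 + 2 + imm 2 = 0x440e

0x440e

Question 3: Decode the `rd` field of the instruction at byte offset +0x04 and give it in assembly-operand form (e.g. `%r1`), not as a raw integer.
+0x04: 63 e0 ⇒ word 0x63e0 (big)
  op=0x63e0>>10=0x18 ⇒ band (RR)
  rd@[9:6]=0xf ⇒ %r15
  rs@[5:2]=0x8 ⇒ %r8

%r15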